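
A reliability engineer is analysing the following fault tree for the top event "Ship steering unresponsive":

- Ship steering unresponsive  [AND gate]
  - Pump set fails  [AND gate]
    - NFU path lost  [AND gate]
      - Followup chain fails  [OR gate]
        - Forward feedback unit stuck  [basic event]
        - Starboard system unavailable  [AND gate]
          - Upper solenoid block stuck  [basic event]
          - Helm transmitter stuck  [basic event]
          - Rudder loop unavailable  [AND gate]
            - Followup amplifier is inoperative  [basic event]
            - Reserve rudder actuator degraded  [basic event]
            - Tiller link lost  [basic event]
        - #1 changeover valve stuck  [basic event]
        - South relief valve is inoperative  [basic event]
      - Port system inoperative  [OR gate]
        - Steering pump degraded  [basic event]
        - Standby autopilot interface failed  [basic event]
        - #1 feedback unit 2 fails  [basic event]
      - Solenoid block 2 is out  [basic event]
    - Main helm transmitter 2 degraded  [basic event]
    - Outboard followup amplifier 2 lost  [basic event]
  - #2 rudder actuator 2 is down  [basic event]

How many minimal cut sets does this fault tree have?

12

Rudder loop unavailable [AND]: one cut set from each child combined → 1 × 1 × 1 = 1 cut set(s).
Starboard system unavailable [AND]: one cut set from each child combined → 1 × 1 × 1 = 1 cut set(s).
Followup chain fails [OR]: union of children's cut sets → 4 cut set(s).
Port system inoperative [OR]: union of children's cut sets → 3 cut set(s).
NFU path lost [AND]: one cut set from each child combined → 4 × 3 × 1 = 12 cut set(s).
Pump set fails [AND]: one cut set from each child combined → 12 × 1 × 1 = 12 cut set(s).
Ship steering unresponsive [AND]: one cut set from each child combined → 12 × 1 = 12 cut set(s).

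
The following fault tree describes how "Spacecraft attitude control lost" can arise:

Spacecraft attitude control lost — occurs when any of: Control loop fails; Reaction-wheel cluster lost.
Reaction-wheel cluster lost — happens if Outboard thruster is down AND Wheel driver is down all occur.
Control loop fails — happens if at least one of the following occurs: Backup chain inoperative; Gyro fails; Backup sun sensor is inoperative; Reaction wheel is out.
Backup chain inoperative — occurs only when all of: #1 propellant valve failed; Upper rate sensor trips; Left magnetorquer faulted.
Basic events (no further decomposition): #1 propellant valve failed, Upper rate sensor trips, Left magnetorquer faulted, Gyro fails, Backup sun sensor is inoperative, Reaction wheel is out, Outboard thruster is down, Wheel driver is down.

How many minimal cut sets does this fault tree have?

5

Backup chain inoperative [AND]: one cut set from each child combined → 1 × 1 × 1 = 1 cut set(s).
Control loop fails [OR]: union of children's cut sets → 4 cut set(s).
Reaction-wheel cluster lost [AND]: one cut set from each child combined → 1 × 1 = 1 cut set(s).
Spacecraft attitude control lost [OR]: union of children's cut sets → 5 cut set(s).
Minimal cut sets: {#1 propellant valve failed, Left magnetorquer faulted, Upper rate sensor trips}; {Gyro fails}; {Backup sun sensor is inoperative}; {Reaction wheel is out}; {Outboard thruster is down, Wheel driver is down}.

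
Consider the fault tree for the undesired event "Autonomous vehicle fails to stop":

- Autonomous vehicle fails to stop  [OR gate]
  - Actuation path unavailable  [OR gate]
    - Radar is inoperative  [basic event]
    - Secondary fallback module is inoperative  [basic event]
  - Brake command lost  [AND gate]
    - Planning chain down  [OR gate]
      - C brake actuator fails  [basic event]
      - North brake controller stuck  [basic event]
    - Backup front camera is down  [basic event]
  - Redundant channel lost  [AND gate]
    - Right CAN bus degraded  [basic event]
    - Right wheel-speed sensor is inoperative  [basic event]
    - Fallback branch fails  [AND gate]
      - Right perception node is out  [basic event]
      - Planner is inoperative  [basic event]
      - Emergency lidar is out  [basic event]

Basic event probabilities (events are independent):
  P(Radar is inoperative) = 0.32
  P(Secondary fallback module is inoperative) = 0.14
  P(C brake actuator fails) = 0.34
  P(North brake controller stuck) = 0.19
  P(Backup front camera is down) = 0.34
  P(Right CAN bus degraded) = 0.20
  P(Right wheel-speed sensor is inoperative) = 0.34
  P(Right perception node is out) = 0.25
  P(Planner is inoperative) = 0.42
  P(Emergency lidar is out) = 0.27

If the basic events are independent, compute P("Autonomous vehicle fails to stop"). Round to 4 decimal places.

0.5087

P(Actuation path unavailable) [OR] = 1 − (1−0.32) × (1−0.14) = 0.415200
P(Planning chain down) [OR] = 1 − (1−0.34) × (1−0.19) = 0.465400
P(Brake command lost) [AND] = 0.465400 × 0.34 = 0.158236
P(Fallback branch fails) [AND] = 0.25 × 0.42 × 0.27 = 0.028350
P(Redundant channel lost) [AND] = 0.20 × 0.34 × 0.028350 = 0.001928
P(Autonomous vehicle fails to stop) [OR] = 1 − (1−0.415200) × (1−0.158236) × (1−0.001928) = 0.508685
Rounded to 4 decimal places: P(Autonomous vehicle fails to stop) ≈ 0.5087.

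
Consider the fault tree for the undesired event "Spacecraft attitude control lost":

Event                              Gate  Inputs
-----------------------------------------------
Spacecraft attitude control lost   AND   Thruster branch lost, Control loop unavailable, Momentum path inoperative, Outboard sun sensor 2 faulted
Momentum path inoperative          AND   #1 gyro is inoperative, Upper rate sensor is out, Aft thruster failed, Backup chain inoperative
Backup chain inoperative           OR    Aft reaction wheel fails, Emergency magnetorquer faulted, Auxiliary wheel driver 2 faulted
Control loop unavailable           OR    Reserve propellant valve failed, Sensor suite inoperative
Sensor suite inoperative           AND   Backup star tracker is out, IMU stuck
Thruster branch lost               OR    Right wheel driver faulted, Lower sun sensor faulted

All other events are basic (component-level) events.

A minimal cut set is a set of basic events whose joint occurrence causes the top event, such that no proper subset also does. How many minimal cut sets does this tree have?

12

Thruster branch lost [OR]: union of children's cut sets → 2 cut set(s).
Sensor suite inoperative [AND]: one cut set from each child combined → 1 × 1 = 1 cut set(s).
Control loop unavailable [OR]: union of children's cut sets → 2 cut set(s).
Backup chain inoperative [OR]: union of children's cut sets → 3 cut set(s).
Momentum path inoperative [AND]: one cut set from each child combined → 1 × 1 × 1 × 3 = 3 cut set(s).
Spacecraft attitude control lost [AND]: one cut set from each child combined → 2 × 2 × 3 × 1 = 12 cut set(s).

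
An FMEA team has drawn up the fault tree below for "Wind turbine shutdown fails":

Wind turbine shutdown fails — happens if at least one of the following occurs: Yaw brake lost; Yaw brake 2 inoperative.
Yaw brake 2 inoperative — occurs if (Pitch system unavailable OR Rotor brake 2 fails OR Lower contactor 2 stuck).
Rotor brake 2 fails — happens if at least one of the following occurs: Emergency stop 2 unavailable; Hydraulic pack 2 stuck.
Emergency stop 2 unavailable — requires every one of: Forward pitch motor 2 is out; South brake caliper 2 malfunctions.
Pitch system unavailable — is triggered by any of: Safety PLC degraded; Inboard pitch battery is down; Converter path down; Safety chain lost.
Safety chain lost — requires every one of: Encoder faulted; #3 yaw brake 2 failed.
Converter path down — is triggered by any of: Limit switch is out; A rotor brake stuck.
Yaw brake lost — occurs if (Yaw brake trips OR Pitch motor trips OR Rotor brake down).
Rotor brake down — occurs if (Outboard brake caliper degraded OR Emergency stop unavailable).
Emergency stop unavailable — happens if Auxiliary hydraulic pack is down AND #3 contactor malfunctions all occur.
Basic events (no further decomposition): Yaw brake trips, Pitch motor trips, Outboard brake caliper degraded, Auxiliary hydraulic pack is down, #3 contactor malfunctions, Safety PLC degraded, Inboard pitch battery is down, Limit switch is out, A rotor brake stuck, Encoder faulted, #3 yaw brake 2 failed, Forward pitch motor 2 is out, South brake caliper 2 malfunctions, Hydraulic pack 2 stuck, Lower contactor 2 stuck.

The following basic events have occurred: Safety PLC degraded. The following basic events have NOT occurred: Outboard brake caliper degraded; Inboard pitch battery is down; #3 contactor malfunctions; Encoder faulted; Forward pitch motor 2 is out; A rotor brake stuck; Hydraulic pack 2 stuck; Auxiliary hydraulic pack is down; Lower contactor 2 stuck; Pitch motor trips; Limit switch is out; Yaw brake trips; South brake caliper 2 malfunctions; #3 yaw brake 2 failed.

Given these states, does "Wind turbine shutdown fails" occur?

Emergency stop unavailable [AND]: Auxiliary hydraulic pack is down=not, #3 contactor malfunctions=not → not all inputs occur → does not occur.
Rotor brake down [OR]: Outboard brake caliper degraded=not, Emergency stop unavailable=not → no input occurs → does not occur.
Yaw brake lost [OR]: Yaw brake trips=not, Pitch motor trips=not, Rotor brake down=not → no input occurs → does not occur.
Converter path down [OR]: Limit switch is out=not, A rotor brake stuck=not → no input occurs → does not occur.
Safety chain lost [AND]: Encoder faulted=not, #3 yaw brake 2 failed=not → not all inputs occur → does not occur.
Pitch system unavailable [OR]: Safety PLC degraded=occurs, Inboard pitch battery is down=not, Converter path down=not, Safety chain lost=not → at least one input occurs → occurs.
Emergency stop 2 unavailable [AND]: Forward pitch motor 2 is out=not, South brake caliper 2 malfunctions=not → not all inputs occur → does not occur.
Rotor brake 2 fails [OR]: Emergency stop 2 unavailable=not, Hydraulic pack 2 stuck=not → no input occurs → does not occur.
Yaw brake 2 inoperative [OR]: Pitch system unavailable=occurs, Rotor brake 2 fails=not, Lower contactor 2 stuck=not → at least one input occurs → occurs.
Wind turbine shutdown fails [OR]: Yaw brake lost=not, Yaw brake 2 inoperative=occurs → at least one input occurs → occurs.

Yes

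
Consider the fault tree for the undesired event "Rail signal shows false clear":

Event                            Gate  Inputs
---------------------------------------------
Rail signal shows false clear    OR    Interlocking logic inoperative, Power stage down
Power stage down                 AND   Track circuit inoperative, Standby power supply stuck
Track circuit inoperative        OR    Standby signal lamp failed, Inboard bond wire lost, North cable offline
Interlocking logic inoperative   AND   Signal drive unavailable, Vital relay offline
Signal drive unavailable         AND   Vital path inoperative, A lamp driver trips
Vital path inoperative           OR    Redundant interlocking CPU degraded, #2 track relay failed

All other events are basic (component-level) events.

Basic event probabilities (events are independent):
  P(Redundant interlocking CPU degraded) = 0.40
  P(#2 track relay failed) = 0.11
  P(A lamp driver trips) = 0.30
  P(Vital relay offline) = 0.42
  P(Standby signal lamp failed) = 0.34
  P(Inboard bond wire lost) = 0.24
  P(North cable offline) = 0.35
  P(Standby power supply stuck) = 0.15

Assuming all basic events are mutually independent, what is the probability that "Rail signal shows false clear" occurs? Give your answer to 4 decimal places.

P(Vital path inoperative) [OR] = 1 − (1−0.40) × (1−0.11) = 0.466000
P(Signal drive unavailable) [AND] = 0.466000 × 0.30 = 0.139800
P(Interlocking logic inoperative) [AND] = 0.139800 × 0.42 = 0.058716
P(Track circuit inoperative) [OR] = 1 − (1−0.34) × (1−0.24) × (1−0.35) = 0.673960
P(Power stage down) [AND] = 0.673960 × 0.15 = 0.101094
P(Rail signal shows false clear) [OR] = 1 − (1−0.058716) × (1−0.101094) = 0.153874
Rounded to 4 decimal places: P(Rail signal shows false clear) ≈ 0.1539.

0.1539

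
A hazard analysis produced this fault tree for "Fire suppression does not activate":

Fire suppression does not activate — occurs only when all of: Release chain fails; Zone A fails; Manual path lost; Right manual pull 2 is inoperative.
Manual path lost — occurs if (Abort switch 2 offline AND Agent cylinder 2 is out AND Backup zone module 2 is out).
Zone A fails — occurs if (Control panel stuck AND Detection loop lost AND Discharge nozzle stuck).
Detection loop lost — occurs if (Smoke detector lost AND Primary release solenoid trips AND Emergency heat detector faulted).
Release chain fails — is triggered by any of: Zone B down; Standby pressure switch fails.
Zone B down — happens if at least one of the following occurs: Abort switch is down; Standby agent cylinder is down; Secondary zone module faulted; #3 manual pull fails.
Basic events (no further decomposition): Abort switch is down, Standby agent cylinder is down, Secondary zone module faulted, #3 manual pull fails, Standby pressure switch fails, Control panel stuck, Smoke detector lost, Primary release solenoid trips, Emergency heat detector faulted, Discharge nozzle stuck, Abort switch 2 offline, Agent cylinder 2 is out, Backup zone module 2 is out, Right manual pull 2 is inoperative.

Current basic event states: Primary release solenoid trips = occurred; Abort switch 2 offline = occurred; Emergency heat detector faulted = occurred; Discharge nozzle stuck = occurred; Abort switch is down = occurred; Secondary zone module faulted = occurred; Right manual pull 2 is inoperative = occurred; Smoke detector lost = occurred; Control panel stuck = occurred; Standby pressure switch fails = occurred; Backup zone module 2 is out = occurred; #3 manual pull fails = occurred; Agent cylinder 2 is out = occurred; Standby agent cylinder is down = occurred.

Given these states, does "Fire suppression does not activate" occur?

Yes

Zone B down [OR]: Abort switch is down=occurs, Standby agent cylinder is down=occurs, Secondary zone module faulted=occurs, #3 manual pull fails=occurs → at least one input occurs → occurs.
Release chain fails [OR]: Zone B down=occurs, Standby pressure switch fails=occurs → at least one input occurs → occurs.
Detection loop lost [AND]: Smoke detector lost=occurs, Primary release solenoid trips=occurs, Emergency heat detector faulted=occurs → all inputs occur → occurs.
Zone A fails [AND]: Control panel stuck=occurs, Detection loop lost=occurs, Discharge nozzle stuck=occurs → all inputs occur → occurs.
Manual path lost [AND]: Abort switch 2 offline=occurs, Agent cylinder 2 is out=occurs, Backup zone module 2 is out=occurs → all inputs occur → occurs.
Fire suppression does not activate [AND]: Release chain fails=occurs, Zone A fails=occurs, Manual path lost=occurs, Right manual pull 2 is inoperative=occurs → all inputs occur → occurs.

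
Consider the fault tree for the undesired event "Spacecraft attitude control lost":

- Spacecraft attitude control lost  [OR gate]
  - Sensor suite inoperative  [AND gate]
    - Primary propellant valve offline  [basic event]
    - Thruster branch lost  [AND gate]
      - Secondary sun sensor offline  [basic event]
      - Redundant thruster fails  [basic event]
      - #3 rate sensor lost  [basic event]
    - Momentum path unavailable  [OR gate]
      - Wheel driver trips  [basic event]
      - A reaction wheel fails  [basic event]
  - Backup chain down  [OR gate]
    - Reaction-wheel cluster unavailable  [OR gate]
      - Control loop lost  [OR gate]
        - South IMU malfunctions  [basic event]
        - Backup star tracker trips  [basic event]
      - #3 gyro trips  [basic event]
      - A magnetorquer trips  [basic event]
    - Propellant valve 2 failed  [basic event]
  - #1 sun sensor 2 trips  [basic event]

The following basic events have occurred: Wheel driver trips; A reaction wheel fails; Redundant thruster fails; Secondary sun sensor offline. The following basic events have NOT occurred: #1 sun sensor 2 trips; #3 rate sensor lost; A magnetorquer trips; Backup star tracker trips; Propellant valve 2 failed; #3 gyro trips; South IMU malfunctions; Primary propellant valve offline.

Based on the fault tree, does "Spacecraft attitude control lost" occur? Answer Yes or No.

Thruster branch lost [AND]: Secondary sun sensor offline=occurs, Redundant thruster fails=occurs, #3 rate sensor lost=not → not all inputs occur → does not occur.
Momentum path unavailable [OR]: Wheel driver trips=occurs, A reaction wheel fails=occurs → at least one input occurs → occurs.
Sensor suite inoperative [AND]: Primary propellant valve offline=not, Thruster branch lost=not, Momentum path unavailable=occurs → not all inputs occur → does not occur.
Control loop lost [OR]: South IMU malfunctions=not, Backup star tracker trips=not → no input occurs → does not occur.
Reaction-wheel cluster unavailable [OR]: Control loop lost=not, #3 gyro trips=not, A magnetorquer trips=not → no input occurs → does not occur.
Backup chain down [OR]: Reaction-wheel cluster unavailable=not, Propellant valve 2 failed=not → no input occurs → does not occur.
Spacecraft attitude control lost [OR]: Sensor suite inoperative=not, Backup chain down=not, #1 sun sensor 2 trips=not → no input occurs → does not occur.

No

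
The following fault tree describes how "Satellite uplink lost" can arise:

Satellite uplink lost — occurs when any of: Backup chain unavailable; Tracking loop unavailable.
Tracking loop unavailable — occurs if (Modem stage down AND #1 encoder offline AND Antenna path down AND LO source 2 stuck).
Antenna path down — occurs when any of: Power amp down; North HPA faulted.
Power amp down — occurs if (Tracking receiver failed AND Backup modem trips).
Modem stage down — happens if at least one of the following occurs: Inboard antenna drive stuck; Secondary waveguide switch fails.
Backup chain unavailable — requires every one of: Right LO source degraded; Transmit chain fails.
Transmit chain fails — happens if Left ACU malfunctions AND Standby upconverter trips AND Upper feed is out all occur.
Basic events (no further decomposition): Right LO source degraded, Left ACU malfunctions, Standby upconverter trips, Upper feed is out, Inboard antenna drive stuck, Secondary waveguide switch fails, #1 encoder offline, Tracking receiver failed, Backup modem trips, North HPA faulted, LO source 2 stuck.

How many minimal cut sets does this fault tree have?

5

Transmit chain fails [AND]: one cut set from each child combined → 1 × 1 × 1 = 1 cut set(s).
Backup chain unavailable [AND]: one cut set from each child combined → 1 × 1 = 1 cut set(s).
Modem stage down [OR]: union of children's cut sets → 2 cut set(s).
Power amp down [AND]: one cut set from each child combined → 1 × 1 = 1 cut set(s).
Antenna path down [OR]: union of children's cut sets → 2 cut set(s).
Tracking loop unavailable [AND]: one cut set from each child combined → 2 × 1 × 2 × 1 = 4 cut set(s).
Satellite uplink lost [OR]: union of children's cut sets → 5 cut set(s).
Minimal cut sets: {Left ACU malfunctions, Right LO source degraded, Standby upconverter trips, Upper feed is out}; {#1 encoder offline, Backup modem trips, Inboard antenna drive stuck, LO source 2 stuck, Tracking receiver failed}; {#1 encoder offline, Inboard antenna drive stuck, LO source 2 stuck, North HPA faulted}; {#1 encoder offline, Backup modem trips, LO source 2 stuck, Secondary waveguide switch fails, Tracking receiver failed}; {#1 encoder offline, LO source 2 stuck, North HPA faulted, Secondary waveguide switch fails}.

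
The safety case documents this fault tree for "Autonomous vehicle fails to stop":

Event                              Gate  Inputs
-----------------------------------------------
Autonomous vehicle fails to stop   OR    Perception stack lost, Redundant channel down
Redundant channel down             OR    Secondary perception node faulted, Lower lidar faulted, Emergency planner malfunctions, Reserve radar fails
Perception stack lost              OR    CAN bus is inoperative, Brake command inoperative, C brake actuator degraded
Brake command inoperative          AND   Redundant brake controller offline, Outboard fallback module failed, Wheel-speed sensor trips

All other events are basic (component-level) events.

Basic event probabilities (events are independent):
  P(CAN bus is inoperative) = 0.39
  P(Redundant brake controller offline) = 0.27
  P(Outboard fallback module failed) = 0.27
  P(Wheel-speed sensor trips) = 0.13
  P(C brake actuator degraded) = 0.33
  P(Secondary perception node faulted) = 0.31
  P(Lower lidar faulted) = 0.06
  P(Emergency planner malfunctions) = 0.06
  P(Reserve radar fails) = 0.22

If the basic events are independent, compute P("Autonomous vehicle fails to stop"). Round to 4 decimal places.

0.8075

P(Brake command inoperative) [AND] = 0.27 × 0.27 × 0.13 = 0.009477
P(Perception stack lost) [OR] = 1 − (1−0.39) × (1−0.009477) × (1−0.33) = 0.595173
P(Redundant channel down) [OR] = 1 − (1−0.31) × (1−0.06) × (1−0.06) × (1−0.22) = 0.524446
P(Autonomous vehicle fails to stop) [OR] = 1 − (1−0.595173) × (1−0.524446) = 0.807483
Rounded to 4 decimal places: P(Autonomous vehicle fails to stop) ≈ 0.8075.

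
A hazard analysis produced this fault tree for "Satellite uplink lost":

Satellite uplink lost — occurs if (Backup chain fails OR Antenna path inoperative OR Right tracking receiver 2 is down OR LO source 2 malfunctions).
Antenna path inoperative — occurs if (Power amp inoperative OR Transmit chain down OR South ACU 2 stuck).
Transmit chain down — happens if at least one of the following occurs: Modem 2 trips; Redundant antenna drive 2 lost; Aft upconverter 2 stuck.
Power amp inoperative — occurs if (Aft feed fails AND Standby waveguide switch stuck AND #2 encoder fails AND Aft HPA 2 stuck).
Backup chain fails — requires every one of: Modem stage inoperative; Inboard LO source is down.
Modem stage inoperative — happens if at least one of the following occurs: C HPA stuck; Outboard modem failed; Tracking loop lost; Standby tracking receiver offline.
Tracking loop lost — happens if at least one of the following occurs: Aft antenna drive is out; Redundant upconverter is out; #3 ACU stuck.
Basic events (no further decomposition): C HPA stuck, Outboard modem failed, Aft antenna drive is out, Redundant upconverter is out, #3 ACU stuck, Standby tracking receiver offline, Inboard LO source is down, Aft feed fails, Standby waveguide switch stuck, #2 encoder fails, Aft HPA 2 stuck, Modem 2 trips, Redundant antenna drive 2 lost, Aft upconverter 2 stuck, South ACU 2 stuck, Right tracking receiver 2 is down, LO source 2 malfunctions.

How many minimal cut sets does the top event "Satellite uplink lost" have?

13

Tracking loop lost [OR]: union of children's cut sets → 3 cut set(s).
Modem stage inoperative [OR]: union of children's cut sets → 6 cut set(s).
Backup chain fails [AND]: one cut set from each child combined → 6 × 1 = 6 cut set(s).
Power amp inoperative [AND]: one cut set from each child combined → 1 × 1 × 1 × 1 = 1 cut set(s).
Transmit chain down [OR]: union of children's cut sets → 3 cut set(s).
Antenna path inoperative [OR]: union of children's cut sets → 5 cut set(s).
Satellite uplink lost [OR]: union of children's cut sets → 13 cut set(s).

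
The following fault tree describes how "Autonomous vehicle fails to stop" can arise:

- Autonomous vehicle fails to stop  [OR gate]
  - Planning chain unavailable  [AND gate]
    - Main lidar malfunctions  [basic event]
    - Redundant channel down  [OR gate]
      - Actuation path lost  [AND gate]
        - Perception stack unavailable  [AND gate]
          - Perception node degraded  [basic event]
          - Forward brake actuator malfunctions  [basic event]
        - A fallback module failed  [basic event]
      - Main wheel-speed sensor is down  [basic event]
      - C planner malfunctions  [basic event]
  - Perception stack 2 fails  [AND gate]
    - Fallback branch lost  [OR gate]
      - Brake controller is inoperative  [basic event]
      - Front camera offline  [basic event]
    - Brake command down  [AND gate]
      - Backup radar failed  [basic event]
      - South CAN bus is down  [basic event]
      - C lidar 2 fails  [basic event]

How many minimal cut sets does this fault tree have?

5

Perception stack unavailable [AND]: one cut set from each child combined → 1 × 1 = 1 cut set(s).
Actuation path lost [AND]: one cut set from each child combined → 1 × 1 = 1 cut set(s).
Redundant channel down [OR]: union of children's cut sets → 3 cut set(s).
Planning chain unavailable [AND]: one cut set from each child combined → 1 × 3 = 3 cut set(s).
Fallback branch lost [OR]: union of children's cut sets → 2 cut set(s).
Brake command down [AND]: one cut set from each child combined → 1 × 1 × 1 = 1 cut set(s).
Perception stack 2 fails [AND]: one cut set from each child combined → 2 × 1 = 2 cut set(s).
Autonomous vehicle fails to stop [OR]: union of children's cut sets → 5 cut set(s).
Minimal cut sets: {A fallback module failed, Forward brake actuator malfunctions, Main lidar malfunctions, Perception node degraded}; {Main lidar malfunctions, Main wheel-speed sensor is down}; {C planner malfunctions, Main lidar malfunctions}; {Backup radar failed, Brake controller is inoperative, C lidar 2 fails, South CAN bus is down}; {Backup radar failed, C lidar 2 fails, Front camera offline, South CAN bus is down}.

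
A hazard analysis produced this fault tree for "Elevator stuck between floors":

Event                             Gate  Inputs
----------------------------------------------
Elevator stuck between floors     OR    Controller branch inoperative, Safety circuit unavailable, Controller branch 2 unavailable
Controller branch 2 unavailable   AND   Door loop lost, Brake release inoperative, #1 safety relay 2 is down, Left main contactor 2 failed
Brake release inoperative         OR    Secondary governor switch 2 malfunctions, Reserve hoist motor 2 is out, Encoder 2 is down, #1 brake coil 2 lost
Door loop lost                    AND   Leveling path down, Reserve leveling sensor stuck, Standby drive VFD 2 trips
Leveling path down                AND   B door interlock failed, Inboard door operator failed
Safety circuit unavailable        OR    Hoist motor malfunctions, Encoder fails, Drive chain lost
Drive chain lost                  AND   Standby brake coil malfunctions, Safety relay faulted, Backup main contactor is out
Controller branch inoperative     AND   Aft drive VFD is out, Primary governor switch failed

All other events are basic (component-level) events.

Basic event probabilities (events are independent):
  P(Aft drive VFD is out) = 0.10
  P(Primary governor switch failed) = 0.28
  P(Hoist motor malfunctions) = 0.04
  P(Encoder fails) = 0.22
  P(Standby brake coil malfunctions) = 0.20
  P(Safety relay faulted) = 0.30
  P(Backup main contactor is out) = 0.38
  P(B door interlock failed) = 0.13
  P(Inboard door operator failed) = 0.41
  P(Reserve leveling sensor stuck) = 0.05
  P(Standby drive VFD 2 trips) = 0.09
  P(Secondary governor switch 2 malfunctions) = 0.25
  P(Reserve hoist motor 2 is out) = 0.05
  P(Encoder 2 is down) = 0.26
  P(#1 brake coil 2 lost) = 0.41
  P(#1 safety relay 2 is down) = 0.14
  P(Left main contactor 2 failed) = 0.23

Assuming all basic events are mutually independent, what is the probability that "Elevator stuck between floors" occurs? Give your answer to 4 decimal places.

P(Controller branch inoperative) [AND] = 0.10 × 0.28 = 0.028000
P(Drive chain lost) [AND] = 0.20 × 0.30 × 0.38 = 0.022800
P(Safety circuit unavailable) [OR] = 1 − (1−0.04) × (1−0.22) × (1−0.022800) = 0.268273
P(Leveling path down) [AND] = 0.13 × 0.41 = 0.053300
P(Door loop lost) [AND] = 0.053300 × 0.05 × 0.09 = 0.000240
P(Brake release inoperative) [OR] = 1 − (1−0.25) × (1−0.05) × (1−0.26) × (1−0.41) = 0.688923
P(Controller branch 2 unavailable) [AND] = 0.000240 × 0.688923 × 0.14 × 0.23 = 0.000005
P(Elevator stuck between floors) [OR] = 1 − (1−0.028000) × (1−0.268273) × (1−0.000005) = 0.288765
Rounded to 4 decimal places: P(Elevator stuck between floors) ≈ 0.2888.

0.2888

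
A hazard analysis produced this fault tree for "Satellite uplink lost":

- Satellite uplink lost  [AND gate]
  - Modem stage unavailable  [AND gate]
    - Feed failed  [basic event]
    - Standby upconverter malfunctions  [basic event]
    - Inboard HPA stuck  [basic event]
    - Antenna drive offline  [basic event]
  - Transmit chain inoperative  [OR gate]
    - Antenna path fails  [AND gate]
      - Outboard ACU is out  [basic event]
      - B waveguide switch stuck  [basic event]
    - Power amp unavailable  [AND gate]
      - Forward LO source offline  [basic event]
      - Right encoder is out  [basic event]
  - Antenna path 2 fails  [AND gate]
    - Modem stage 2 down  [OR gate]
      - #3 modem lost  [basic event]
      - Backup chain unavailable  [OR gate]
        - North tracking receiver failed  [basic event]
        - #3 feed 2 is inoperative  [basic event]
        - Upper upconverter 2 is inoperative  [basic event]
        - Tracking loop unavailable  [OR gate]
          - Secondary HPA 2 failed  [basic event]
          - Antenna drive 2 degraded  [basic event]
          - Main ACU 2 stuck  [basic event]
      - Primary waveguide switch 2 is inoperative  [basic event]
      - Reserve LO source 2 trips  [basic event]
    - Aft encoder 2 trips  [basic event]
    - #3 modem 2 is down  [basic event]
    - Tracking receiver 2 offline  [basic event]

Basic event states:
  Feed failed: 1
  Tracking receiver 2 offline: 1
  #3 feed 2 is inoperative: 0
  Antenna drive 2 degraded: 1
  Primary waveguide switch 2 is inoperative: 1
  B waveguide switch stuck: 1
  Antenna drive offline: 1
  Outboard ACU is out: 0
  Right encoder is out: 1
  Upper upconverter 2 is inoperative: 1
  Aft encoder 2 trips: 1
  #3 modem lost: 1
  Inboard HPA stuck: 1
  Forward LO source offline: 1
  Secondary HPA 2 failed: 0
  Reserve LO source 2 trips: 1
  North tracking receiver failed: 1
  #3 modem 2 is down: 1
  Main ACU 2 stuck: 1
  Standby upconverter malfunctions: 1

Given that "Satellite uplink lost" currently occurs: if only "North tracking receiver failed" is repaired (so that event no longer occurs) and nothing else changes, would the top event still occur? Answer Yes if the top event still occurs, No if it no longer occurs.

Yes

Counterfactual: set "North tracking receiver failed" to not occurred.
Modem stage unavailable [AND]: Feed failed=occurs, Standby upconverter malfunctions=occurs, Inboard HPA stuck=occurs, Antenna drive offline=occurs → all inputs occur → occurs.
Antenna path fails [AND]: Outboard ACU is out=not, B waveguide switch stuck=occurs → not all inputs occur → does not occur.
Power amp unavailable [AND]: Forward LO source offline=occurs, Right encoder is out=occurs → all inputs occur → occurs.
Transmit chain inoperative [OR]: Antenna path fails=not, Power amp unavailable=occurs → at least one input occurs → occurs.
Tracking loop unavailable [OR]: Secondary HPA 2 failed=not, Antenna drive 2 degraded=occurs, Main ACU 2 stuck=occurs → at least one input occurs → occurs.
Backup chain unavailable [OR]: North tracking receiver failed=not, #3 feed 2 is inoperative=not, Upper upconverter 2 is inoperative=occurs, Tracking loop unavailable=occurs → at least one input occurs → occurs.
Modem stage 2 down [OR]: #3 modem lost=occurs, Backup chain unavailable=occurs, Primary waveguide switch 2 is inoperative=occurs, Reserve LO source 2 trips=occurs → at least one input occurs → occurs.
Antenna path 2 fails [AND]: Modem stage 2 down=occurs, Aft encoder 2 trips=occurs, #3 modem 2 is down=occurs, Tracking receiver 2 offline=occurs → all inputs occur → occurs.
Satellite uplink lost [AND]: Modem stage unavailable=occurs, Transmit chain inoperative=occurs, Antenna path 2 fails=occurs → all inputs occur → occurs.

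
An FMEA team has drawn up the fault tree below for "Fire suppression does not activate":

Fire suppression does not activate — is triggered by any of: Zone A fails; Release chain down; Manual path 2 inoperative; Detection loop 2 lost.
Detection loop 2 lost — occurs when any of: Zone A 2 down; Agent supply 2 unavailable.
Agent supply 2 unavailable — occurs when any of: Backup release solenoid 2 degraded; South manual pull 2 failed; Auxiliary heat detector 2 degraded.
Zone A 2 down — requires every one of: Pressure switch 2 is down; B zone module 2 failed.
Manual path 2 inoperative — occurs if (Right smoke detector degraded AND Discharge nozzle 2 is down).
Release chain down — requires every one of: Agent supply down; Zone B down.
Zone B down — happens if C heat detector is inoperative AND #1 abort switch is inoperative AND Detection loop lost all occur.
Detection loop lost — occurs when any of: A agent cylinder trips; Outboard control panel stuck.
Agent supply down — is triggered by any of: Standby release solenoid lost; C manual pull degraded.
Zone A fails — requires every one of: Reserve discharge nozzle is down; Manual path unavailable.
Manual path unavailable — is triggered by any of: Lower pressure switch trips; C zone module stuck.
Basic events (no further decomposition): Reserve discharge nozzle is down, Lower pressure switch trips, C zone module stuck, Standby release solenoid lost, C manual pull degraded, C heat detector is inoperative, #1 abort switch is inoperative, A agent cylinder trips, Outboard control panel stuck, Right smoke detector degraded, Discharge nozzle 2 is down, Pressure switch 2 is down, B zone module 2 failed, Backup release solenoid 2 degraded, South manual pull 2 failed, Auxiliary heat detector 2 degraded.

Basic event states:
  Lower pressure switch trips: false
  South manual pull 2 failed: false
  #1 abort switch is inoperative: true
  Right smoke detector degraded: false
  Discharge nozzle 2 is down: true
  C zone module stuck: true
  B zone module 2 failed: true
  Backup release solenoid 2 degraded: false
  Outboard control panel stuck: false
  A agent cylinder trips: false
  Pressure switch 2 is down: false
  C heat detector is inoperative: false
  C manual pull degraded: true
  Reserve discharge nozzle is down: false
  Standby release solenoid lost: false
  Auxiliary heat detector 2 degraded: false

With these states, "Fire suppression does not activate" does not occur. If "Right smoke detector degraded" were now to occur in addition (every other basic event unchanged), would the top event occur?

Yes

Counterfactual: set "Right smoke detector degraded" to occurred.
Manual path unavailable [OR]: Lower pressure switch trips=not, C zone module stuck=occurs → at least one input occurs → occurs.
Zone A fails [AND]: Reserve discharge nozzle is down=not, Manual path unavailable=occurs → not all inputs occur → does not occur.
Agent supply down [OR]: Standby release solenoid lost=not, C manual pull degraded=occurs → at least one input occurs → occurs.
Detection loop lost [OR]: A agent cylinder trips=not, Outboard control panel stuck=not → no input occurs → does not occur.
Zone B down [AND]: C heat detector is inoperative=not, #1 abort switch is inoperative=occurs, Detection loop lost=not → not all inputs occur → does not occur.
Release chain down [AND]: Agent supply down=occurs, Zone B down=not → not all inputs occur → does not occur.
Manual path 2 inoperative [AND]: Right smoke detector degraded=occurs, Discharge nozzle 2 is down=occurs → all inputs occur → occurs.
Zone A 2 down [AND]: Pressure switch 2 is down=not, B zone module 2 failed=occurs → not all inputs occur → does not occur.
Agent supply 2 unavailable [OR]: Backup release solenoid 2 degraded=not, South manual pull 2 failed=not, Auxiliary heat detector 2 degraded=not → no input occurs → does not occur.
Detection loop 2 lost [OR]: Zone A 2 down=not, Agent supply 2 unavailable=not → no input occurs → does not occur.
Fire suppression does not activate [OR]: Zone A fails=not, Release chain down=not, Manual path 2 inoperative=occurs, Detection loop 2 lost=not → at least one input occurs → occurs.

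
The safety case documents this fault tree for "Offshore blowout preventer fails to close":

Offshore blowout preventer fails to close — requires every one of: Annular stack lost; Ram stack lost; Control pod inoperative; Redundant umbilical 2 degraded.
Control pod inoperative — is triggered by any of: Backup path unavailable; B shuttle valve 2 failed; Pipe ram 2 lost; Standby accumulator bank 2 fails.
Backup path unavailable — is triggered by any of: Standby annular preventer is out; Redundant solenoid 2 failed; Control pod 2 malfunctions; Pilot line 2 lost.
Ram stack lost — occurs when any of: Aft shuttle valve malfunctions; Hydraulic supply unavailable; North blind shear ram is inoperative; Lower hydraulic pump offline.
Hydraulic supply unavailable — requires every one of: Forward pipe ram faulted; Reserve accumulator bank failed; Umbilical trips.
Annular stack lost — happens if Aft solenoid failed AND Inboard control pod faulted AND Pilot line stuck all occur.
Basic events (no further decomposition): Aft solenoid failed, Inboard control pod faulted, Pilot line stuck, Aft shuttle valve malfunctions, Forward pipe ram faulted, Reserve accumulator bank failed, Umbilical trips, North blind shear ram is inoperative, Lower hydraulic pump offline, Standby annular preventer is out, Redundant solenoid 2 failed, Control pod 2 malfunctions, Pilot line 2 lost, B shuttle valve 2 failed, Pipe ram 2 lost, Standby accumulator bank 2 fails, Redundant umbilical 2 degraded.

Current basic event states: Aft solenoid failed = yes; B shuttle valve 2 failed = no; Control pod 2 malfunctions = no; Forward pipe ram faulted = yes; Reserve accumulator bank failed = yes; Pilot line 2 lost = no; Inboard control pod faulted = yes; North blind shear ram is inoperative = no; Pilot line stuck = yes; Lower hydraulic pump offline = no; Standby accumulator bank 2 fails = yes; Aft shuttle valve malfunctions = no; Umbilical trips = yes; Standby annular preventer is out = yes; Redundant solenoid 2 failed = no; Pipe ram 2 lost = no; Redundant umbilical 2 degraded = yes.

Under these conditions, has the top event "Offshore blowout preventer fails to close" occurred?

Yes

Annular stack lost [AND]: Aft solenoid failed=occurs, Inboard control pod faulted=occurs, Pilot line stuck=occurs → all inputs occur → occurs.
Hydraulic supply unavailable [AND]: Forward pipe ram faulted=occurs, Reserve accumulator bank failed=occurs, Umbilical trips=occurs → all inputs occur → occurs.
Ram stack lost [OR]: Aft shuttle valve malfunctions=not, Hydraulic supply unavailable=occurs, North blind shear ram is inoperative=not, Lower hydraulic pump offline=not → at least one input occurs → occurs.
Backup path unavailable [OR]: Standby annular preventer is out=occurs, Redundant solenoid 2 failed=not, Control pod 2 malfunctions=not, Pilot line 2 lost=not → at least one input occurs → occurs.
Control pod inoperative [OR]: Backup path unavailable=occurs, B shuttle valve 2 failed=not, Pipe ram 2 lost=not, Standby accumulator bank 2 fails=occurs → at least one input occurs → occurs.
Offshore blowout preventer fails to close [AND]: Annular stack lost=occurs, Ram stack lost=occurs, Control pod inoperative=occurs, Redundant umbilical 2 degraded=occurs → all inputs occur → occurs.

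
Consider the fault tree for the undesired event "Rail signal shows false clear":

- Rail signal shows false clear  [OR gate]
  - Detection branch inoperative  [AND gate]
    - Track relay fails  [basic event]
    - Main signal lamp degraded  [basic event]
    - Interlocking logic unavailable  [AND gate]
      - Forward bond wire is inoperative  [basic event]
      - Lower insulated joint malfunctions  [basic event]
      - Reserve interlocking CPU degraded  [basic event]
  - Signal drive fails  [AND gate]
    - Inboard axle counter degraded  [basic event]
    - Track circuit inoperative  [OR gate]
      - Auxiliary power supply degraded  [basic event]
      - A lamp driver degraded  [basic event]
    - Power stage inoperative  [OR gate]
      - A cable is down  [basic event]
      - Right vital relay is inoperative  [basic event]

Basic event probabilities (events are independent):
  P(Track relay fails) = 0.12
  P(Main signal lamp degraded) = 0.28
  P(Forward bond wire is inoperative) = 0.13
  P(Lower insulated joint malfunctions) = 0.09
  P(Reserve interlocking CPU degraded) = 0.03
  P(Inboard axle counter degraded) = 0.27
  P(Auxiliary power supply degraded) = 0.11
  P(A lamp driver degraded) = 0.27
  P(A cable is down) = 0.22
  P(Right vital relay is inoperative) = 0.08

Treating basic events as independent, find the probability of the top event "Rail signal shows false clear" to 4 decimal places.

P(Interlocking logic unavailable) [AND] = 0.13 × 0.09 × 0.03 = 0.000351
P(Detection branch inoperative) [AND] = 0.12 × 0.28 × 0.000351 = 0.000012
P(Track circuit inoperative) [OR] = 1 − (1−0.11) × (1−0.27) = 0.350300
P(Power stage inoperative) [OR] = 1 − (1−0.22) × (1−0.08) = 0.282400
P(Signal drive fails) [AND] = 0.27 × 0.350300 × 0.282400 = 0.026710
P(Rail signal shows false clear) [OR] = 1 − (1−0.000012) × (1−0.026710) = 0.026722
Rounded to 4 decimal places: P(Rail signal shows false clear) ≈ 0.0267.

0.0267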